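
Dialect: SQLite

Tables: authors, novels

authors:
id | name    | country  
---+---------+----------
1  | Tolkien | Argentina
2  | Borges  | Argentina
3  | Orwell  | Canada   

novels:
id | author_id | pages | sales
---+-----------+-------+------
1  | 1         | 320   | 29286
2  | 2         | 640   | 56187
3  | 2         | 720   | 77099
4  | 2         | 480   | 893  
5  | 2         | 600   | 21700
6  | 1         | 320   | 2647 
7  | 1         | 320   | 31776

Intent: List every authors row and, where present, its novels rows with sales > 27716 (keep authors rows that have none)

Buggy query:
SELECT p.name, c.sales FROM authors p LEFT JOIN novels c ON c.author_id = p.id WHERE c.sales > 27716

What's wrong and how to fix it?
Bug: Filtering c.sales in WHERE discards the NULL rows produced by LEFT JOIN, turning it into an inner join

Fix: Put 'c.sales > 27716' in the JOIN's ON clause instead of WHERE

Corrected query:
SELECT p.name, c.sales FROM authors p LEFT JOIN novels c ON c.author_id = p.id AND c.sales > 27716

Result:
name    | sales
--------+------
Tolkien | 29286
Tolkien | 31776
Borges  | 56187
Borges  | 77099
Orwell  | NULL 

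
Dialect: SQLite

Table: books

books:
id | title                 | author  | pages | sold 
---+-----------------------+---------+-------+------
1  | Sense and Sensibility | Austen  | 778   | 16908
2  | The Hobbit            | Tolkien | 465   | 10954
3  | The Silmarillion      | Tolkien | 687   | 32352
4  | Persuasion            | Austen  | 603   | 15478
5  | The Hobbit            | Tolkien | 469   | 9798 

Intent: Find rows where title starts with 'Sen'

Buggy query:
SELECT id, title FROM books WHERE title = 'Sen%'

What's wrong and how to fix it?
Bug: '=' compares the literal string including the % character; pattern matching needs LIKE

Fix: Use LIKE for wildcard pattern matching

Corrected query:
SELECT id, title FROM books WHERE title LIKE 'Sen%'

Result:
id | title                
---+----------------------
1  | Sense and Sensibility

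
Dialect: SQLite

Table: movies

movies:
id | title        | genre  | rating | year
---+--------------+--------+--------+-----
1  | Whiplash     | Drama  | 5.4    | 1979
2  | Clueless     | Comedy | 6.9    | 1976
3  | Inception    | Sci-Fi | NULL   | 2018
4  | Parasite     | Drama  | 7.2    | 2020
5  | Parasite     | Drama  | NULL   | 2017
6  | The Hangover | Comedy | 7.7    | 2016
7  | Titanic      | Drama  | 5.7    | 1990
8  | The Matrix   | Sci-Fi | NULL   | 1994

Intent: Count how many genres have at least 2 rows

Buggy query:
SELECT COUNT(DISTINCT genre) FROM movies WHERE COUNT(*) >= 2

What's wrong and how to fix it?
Bug: COUNT(*) cannot appear in WHERE; the per-group count doesn't exist yet

Fix: Group first with HAVING COUNT(*) >= 2, then COUNT the resulting groups

Corrected query:
SELECT COUNT(*) FROM (SELECT genre FROM movies GROUP BY genre HAVING COUNT(*) >= 2)

Result:
COUNT(*)
--------
3       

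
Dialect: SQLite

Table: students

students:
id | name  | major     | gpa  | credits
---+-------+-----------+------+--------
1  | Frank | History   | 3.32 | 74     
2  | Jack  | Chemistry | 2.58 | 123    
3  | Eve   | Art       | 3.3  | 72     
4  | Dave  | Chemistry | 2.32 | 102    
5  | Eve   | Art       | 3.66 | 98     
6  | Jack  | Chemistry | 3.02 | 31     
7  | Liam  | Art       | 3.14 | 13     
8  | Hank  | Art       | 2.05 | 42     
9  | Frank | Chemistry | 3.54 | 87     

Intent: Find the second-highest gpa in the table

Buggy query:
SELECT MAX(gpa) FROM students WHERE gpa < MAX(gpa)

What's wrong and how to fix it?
Bug: MAX(gpa) on the right of the comparison is an aggregate-in-WHERE error

Fix: Put the inner MAX in a scalar subquery

Corrected query:
SELECT MAX(gpa) FROM students WHERE gpa < (SELECT MAX(gpa) FROM students)

Result:
MAX(gpa)
--------
3.54    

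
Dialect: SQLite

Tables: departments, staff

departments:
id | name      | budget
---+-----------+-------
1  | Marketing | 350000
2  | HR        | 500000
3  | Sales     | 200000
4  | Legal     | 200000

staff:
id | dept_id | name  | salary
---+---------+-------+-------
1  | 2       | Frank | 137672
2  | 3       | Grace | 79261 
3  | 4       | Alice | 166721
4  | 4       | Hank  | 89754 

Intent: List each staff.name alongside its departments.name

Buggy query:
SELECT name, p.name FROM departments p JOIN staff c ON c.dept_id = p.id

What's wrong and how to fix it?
Bug: Both tables have a 'name' column; the unqualified reference is ambiguous

Fix: Qualify the column with its table alias (c.name)

Corrected query:
SELECT c.name, p.name FROM departments p JOIN staff c ON c.dept_id = p.id

Result:
name  | name 
------+------
Frank | HR   
Grace | Sales
Alice | Legal
Hank  | Legal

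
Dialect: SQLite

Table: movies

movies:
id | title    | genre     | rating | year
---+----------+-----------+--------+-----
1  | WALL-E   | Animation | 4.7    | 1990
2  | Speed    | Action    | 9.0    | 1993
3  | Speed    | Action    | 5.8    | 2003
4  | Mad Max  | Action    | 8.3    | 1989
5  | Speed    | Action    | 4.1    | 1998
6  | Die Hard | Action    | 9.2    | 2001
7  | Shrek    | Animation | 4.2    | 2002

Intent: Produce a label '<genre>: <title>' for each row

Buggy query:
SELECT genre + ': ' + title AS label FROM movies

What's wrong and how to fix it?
Bug: '+' is numeric addition; on text columns SQLite converts them to 0 instead of concatenating

Fix: Replace + with || to concatenate text

Corrected query:
SELECT genre || ': ' || title AS label FROM movies

Result:
label            
-----------------
Animation: WALL-E
Action: Speed    
Action: Speed    
Action: Mad Max  
Action: Speed    
Action: Die Hard 
Animation: Shrek 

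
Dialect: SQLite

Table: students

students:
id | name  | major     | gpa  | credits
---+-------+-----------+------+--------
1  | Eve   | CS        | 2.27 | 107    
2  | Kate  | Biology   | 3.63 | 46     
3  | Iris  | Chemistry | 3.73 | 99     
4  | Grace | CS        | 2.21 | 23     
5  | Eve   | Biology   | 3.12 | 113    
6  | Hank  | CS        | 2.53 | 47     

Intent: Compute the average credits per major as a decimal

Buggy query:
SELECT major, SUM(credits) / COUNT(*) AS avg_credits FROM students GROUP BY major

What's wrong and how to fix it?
Bug: SUM(credits) and COUNT(*) are both integers; the division truncates the fractional part

Fix: Cast one side to REAL so the division keeps the fractional part

Corrected query:
SELECT major, SUM(credits) * 1.0 / COUNT(*) AS avg_credits FROM students GROUP BY major

Result:
major     | avg_credits
----------+------------
Biology   | 79.5       
CS        | 59         
Chemistry | 99         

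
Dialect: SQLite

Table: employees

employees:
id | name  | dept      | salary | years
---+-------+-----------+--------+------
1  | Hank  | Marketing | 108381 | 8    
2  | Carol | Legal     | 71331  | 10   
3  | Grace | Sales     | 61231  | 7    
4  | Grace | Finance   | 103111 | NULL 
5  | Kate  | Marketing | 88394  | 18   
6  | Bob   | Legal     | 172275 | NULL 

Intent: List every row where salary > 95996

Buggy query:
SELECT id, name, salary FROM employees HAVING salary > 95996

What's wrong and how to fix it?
Bug: This is a non-aggregate query (no GROUP BY, no aggregates), so in SQLite the HAVING clause is invalid here; a row-level condition belongs in WHERE

Fix: Replace HAVING with WHERE since the condition applies to individual rows

Corrected query:
SELECT id, name, salary FROM employees WHERE salary > 95996

Result:
id | name  | salary
---+-------+-------
1  | Hank  | 108381
4  | Grace | 103111
6  | Bob   | 172275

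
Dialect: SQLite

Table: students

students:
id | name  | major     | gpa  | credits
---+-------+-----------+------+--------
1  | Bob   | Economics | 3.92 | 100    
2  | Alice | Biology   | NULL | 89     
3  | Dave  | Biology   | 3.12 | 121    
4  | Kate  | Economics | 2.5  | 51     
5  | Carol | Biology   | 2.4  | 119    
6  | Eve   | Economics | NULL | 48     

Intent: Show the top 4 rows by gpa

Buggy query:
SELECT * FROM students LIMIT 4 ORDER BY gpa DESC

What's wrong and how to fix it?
Bug: LIMIT must come after ORDER BY

Fix: Swap the clauses: ORDER BY first, then LIMIT

Corrected query:
SELECT * FROM students ORDER BY gpa DESC LIMIT 4

Result:
id | name  | major     | gpa  | credits
---+-------+-----------+------+--------
1  | Bob   | Economics | 3.92 | 100    
3  | Dave  | Biology   | 3.12 | 121    
4  | Kate  | Economics | 2.5  | 51     
5  | Carol | Biology   | 2.4  | 119    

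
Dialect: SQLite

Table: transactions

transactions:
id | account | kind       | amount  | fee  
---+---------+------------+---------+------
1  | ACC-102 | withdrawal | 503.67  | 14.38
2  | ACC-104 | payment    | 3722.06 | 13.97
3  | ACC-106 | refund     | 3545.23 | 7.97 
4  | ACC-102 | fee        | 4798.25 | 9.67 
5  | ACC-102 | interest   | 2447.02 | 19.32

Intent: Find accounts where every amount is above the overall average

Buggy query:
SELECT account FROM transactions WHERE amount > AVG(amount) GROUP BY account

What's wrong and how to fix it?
Bug: WHERE evaluates per row before aggregation, so AVG() is unavailable

Fix: Compute the overall average in a scalar subquery and compare each group's MIN against it in HAVING

Corrected query:
SELECT account FROM transactions GROUP BY account HAVING MIN(amount) > (SELECT AVG(amount) FROM transactions)

Result:
account
-------
ACC-104
ACC-106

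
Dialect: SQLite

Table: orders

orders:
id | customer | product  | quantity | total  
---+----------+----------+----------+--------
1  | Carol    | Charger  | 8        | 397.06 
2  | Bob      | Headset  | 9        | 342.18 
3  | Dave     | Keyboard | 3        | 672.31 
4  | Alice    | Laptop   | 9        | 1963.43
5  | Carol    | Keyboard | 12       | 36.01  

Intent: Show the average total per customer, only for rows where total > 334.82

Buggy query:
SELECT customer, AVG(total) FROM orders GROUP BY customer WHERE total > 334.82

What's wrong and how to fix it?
Bug: WHERE cannot follow GROUP BY

Fix: Place WHERE between FROM and GROUP BY

Corrected query:
SELECT customer, AVG(total) FROM orders WHERE total > 334.82 GROUP BY customer

Result:
customer | AVG(total)
---------+-----------
Alice    | 1963.43   
Bob      | 342.18    
Carol    | 397.06    
Dave     | 672.31    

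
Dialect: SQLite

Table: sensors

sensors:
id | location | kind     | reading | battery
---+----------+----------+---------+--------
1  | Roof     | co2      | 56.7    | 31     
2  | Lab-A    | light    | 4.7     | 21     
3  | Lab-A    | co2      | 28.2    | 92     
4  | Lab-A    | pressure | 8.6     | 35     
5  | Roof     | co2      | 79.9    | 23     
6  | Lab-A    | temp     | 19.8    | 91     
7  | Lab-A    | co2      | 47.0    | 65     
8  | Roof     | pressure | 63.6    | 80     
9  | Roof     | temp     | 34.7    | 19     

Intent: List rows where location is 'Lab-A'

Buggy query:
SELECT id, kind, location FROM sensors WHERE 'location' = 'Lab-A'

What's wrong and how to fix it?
Bug: Single quotes denote string literals in SQL; the column name is being compared as a constant string

Fix: Reference the column as location without single quotes

Corrected query:
SELECT id, kind, location FROM sensors WHERE location = 'Lab-A'

Result:
id | kind     | location
---+----------+---------
2  | light    | Lab-A   
3  | co2      | Lab-A   
4  | pressure | Lab-A   
6  | temp     | Lab-A   
7  | co2      | Lab-A   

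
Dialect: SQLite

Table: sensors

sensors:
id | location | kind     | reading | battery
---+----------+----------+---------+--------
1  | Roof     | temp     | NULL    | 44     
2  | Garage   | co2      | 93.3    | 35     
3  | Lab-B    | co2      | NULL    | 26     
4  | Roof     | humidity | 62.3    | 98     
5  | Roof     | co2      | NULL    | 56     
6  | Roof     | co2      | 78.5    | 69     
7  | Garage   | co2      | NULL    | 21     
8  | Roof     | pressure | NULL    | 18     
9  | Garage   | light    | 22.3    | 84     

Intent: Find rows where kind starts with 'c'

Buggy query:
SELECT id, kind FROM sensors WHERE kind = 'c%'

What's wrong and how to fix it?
Bug: '=' compares the literal string including the % character; pattern matching needs LIKE

Fix: Replace '=' with LIKE so 'c%' is treated as a pattern

Corrected query:
SELECT id, kind FROM sensors WHERE kind LIKE 'c%'

Result:
id | kind
---+-----
2  | co2 
3  | co2 
5  | co2 
6  | co2 
7  | co2 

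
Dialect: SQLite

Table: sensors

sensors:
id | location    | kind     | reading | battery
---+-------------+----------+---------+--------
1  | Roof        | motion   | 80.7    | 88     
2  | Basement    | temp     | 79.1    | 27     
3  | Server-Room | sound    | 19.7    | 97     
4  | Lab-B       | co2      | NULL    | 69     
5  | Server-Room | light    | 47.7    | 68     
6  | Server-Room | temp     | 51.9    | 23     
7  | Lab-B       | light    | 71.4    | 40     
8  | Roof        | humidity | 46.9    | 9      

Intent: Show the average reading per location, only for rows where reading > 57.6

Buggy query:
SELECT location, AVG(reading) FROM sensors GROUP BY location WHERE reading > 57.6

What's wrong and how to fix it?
Bug: Row-level WHERE must come before GROUP BY in the clause order

Fix: Place WHERE between FROM and GROUP BY

Corrected query:
SELECT location, AVG(reading) FROM sensors WHERE reading > 57.6 GROUP BY location

Result:
location | AVG(reading)
---------+-------------
Basement | 79.1        
Lab-B    | 71.4        
Roof     | 80.7        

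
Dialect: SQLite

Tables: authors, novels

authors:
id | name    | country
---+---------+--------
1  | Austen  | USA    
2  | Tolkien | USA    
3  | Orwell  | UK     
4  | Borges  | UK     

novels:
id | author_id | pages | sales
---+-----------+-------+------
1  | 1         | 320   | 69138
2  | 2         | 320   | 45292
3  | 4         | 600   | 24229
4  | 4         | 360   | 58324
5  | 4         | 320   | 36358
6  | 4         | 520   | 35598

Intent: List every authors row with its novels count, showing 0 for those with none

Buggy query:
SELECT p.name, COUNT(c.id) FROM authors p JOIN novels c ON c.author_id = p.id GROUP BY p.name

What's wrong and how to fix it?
Bug: INNER JOIN drops authors rows that have no matching novels rows

Fix: Use LEFT JOIN so parents without children still appear (COUNT(c.id) gives 0)

Corrected query:
SELECT p.name, COUNT(c.id) FROM authors p LEFT JOIN novels c ON c.author_id = p.id GROUP BY p.name

Result:
name    | COUNT(c.id)
--------+------------
Austen  | 1          
Borges  | 4          
Orwell  | 0          
Tolkien | 1          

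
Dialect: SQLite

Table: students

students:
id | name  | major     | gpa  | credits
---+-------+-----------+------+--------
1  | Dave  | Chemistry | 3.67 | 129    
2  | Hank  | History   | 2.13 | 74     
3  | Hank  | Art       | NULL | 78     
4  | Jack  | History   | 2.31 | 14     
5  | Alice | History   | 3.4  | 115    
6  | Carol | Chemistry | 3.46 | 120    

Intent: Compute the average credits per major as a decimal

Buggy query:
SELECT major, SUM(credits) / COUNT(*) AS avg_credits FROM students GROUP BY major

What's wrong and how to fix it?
Bug: Both operands are integers, so '/' performs integer division and truncates

Fix: Multiply by 1.0 (or CAST to REAL) to force floating-point division

Corrected query:
SELECT major, SUM(credits) * 1.0 / COUNT(*) AS avg_credits FROM students GROUP BY major

Result:
major     | avg_credits
----------+------------
Art       | 78         
Chemistry | 124.5      
History   | 67.666667  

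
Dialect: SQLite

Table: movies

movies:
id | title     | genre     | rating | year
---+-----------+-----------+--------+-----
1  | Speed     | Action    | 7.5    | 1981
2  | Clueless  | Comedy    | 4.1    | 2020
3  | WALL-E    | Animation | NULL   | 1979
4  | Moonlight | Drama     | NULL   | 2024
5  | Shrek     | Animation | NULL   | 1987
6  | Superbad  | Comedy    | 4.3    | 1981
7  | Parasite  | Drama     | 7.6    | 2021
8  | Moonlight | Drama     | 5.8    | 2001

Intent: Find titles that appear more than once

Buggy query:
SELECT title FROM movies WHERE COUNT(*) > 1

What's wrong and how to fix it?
Bug: WHERE can't reference COUNT(*); aggregates are computed after WHERE

Fix: GROUP BY title, then filter groups with HAVING COUNT(*) > 1

Corrected query:
SELECT title FROM movies GROUP BY title HAVING COUNT(*) > 1

Result:
title    
---------
Moonlight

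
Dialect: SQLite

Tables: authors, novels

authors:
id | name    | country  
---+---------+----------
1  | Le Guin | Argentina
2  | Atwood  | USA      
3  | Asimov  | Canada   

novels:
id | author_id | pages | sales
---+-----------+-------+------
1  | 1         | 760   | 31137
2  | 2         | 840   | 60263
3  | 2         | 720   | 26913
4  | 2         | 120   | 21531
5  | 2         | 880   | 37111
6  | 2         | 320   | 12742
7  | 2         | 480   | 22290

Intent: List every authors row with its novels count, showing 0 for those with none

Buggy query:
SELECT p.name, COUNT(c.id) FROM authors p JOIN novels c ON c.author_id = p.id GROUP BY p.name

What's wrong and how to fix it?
Bug: INNER JOIN drops authors rows that have no matching novels rows

Fix: Use LEFT JOIN so parents without children still appear (COUNT(c.id) gives 0)

Corrected query:
SELECT p.name, COUNT(c.id) FROM authors p LEFT JOIN novels c ON c.author_id = p.id GROUP BY p.name

Result:
name    | COUNT(c.id)
--------+------------
Asimov  | 0          
Atwood  | 6          
Le Guin | 1          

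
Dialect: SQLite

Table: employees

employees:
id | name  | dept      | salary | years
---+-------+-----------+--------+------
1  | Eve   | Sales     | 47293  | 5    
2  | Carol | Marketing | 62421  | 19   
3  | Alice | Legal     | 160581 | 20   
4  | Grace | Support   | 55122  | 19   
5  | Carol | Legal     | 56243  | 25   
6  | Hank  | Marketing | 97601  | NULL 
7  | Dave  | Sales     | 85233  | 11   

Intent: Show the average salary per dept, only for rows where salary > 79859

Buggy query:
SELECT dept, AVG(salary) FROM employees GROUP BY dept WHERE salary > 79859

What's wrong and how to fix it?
Bug: WHERE cannot follow GROUP BY

Fix: Move the WHERE clause before GROUP BY

Corrected query:
SELECT dept, AVG(salary) FROM employees WHERE salary > 79859 GROUP BY dept

Result:
dept      | AVG(salary)
----------+------------
Legal     | 160581     
Marketing | 97601      
Sales     | 85233      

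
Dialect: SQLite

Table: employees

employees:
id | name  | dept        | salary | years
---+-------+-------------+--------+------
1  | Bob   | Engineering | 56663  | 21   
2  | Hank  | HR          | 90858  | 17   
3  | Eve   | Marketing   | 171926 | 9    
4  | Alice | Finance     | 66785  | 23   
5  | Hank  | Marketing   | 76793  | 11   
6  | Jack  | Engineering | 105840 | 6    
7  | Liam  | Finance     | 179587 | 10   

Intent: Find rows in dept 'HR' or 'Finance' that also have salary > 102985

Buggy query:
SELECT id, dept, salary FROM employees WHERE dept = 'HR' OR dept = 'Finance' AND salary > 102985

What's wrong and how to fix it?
Bug: AND binds tighter than OR, so this parses as dept = 'HR' OR (dept = 'Finance' AND salary > 102985)

Fix: Group the OR with parentheses (or use IN), then AND the threshold

Corrected query:
SELECT id, dept, salary FROM employees WHERE (dept = 'HR' OR dept = 'Finance') AND salary > 102985

Result:
id | dept    | salary
---+---------+-------
7  | Finance | 179587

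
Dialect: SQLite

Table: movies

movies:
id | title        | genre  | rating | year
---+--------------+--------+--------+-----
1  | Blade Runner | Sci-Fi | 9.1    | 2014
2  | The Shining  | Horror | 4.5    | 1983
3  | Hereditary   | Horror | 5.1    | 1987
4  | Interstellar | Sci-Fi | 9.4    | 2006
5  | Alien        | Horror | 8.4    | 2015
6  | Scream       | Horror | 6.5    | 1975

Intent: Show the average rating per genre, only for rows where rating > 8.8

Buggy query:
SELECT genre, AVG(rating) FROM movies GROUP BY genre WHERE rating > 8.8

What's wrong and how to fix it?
Bug: Row-level WHERE must come before GROUP BY in the clause order

Fix: Place WHERE between FROM and GROUP BY

Corrected query:
SELECT genre, AVG(rating) FROM movies WHERE rating > 8.8 GROUP BY genre

Result:
genre  | AVG(rating)
-------+------------
Sci-Fi | 9.25       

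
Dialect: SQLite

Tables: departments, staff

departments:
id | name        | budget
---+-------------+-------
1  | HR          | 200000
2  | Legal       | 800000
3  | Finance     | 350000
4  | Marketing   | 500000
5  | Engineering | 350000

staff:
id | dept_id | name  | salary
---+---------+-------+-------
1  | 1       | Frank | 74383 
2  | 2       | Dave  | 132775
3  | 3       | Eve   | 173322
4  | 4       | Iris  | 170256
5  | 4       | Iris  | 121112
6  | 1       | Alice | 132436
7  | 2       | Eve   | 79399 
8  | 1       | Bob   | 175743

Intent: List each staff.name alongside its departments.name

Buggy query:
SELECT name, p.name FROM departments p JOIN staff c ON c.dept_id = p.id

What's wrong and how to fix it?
Bug: Both tables have a 'name' column; the unqualified reference is ambiguous

Fix: Prefix ambiguous columns with the table alias

Corrected query:
SELECT c.name, p.name FROM departments p JOIN staff c ON c.dept_id = p.id

Result:
name  | name     
------+----------
Frank | HR       
Dave  | Legal    
Eve   | Finance  
Iris  | Marketing
Iris  | Marketing
Alice | HR       
Eve   | Legal    
Bob   | HR       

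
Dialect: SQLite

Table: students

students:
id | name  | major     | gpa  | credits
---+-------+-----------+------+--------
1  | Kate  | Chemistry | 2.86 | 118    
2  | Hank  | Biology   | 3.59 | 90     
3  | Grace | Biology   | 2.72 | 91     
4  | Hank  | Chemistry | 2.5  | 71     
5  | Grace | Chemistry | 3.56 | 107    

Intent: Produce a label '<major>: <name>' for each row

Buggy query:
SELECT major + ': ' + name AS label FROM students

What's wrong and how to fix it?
Bug: SQLite uses || for string concatenation; + coerces text to numbers (yielding 0)

Fix: Use the || operator for string concatenation

Corrected query:
SELECT major || ': ' || name AS label FROM students

Result:
label           
----------------
Chemistry: Kate 
Biology: Hank   
Biology: Grace  
Chemistry: Hank 
Chemistry: Grace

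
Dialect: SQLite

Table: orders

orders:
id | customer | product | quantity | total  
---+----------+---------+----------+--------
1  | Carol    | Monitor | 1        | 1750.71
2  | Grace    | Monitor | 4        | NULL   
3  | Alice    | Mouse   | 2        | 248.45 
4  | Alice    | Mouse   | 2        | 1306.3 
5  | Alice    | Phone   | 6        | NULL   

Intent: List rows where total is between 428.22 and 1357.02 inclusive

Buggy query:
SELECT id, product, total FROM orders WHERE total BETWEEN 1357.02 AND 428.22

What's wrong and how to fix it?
Bug: The bounds are reversed; BETWEEN a AND b requires a <= b to match anything

Fix: Swap the bounds so the smaller value comes first

Corrected query:
SELECT id, product, total FROM orders WHERE total BETWEEN 428.22 AND 1357.02

Result:
id | product | total 
---+---------+-------
4  | Mouse   | 1306.3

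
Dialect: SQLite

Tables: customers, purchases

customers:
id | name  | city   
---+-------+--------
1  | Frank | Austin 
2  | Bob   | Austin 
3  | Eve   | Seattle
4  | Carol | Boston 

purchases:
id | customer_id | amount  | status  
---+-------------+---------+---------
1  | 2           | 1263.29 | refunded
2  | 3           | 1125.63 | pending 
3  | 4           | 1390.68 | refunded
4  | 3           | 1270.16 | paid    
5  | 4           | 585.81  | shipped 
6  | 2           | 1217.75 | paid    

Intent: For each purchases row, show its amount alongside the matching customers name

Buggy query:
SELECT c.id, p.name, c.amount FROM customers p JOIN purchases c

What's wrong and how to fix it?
Bug: Missing join condition: each purchases row is matched to all customers rows instead of just its own

Fix: Specify the join condition linking the foreign key to the parent id

Corrected query:
SELECT c.id, p.name, c.amount FROM customers p JOIN purchases c ON c.customer_id = p.id

Result:
id | name  | amount 
---+-------+--------
1  | Bob   | 1263.29
2  | Eve   | 1125.63
3  | Carol | 1390.68
4  | Eve   | 1270.16
5  | Carol | 585.81 
6  | Bob   | 1217.75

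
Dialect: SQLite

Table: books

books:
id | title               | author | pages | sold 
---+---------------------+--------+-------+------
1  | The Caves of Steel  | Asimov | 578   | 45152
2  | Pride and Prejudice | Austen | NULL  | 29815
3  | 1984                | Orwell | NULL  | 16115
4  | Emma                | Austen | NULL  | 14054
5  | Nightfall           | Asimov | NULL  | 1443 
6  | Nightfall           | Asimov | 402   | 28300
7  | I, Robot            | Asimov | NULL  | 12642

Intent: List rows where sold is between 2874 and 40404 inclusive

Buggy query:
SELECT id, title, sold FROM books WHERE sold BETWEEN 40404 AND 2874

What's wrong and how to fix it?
Bug: The bounds are reversed; BETWEEN a AND b requires a <= b to match anything

Fix: Write BETWEEN 2874 AND 40404

Corrected query:
SELECT id, title, sold FROM books WHERE sold BETWEEN 2874 AND 40404

Result:
id | title               | sold 
---+---------------------+------
2  | Pride and Prejudice | 29815
3  | 1984                | 16115
4  | Emma                | 14054
6  | Nightfall           | 28300
7  | I, Robot            | 12642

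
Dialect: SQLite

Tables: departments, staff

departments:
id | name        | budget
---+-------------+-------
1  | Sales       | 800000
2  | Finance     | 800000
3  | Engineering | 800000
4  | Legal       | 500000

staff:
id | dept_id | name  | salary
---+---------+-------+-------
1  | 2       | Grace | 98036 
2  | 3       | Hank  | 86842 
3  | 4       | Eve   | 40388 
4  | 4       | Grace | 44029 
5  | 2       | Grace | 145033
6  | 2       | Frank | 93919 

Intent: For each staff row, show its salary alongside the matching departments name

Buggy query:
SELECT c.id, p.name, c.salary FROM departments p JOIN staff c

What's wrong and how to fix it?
Bug: Missing join condition: each staff row is matched to all departments rows instead of just its own

Fix: Specify the join condition linking the foreign key to the parent id

Corrected query:
SELECT c.id, p.name, c.salary FROM departments p JOIN staff c ON c.dept_id = p.id

Result:
id | name        | salary
---+-------------+-------
1  | Finance     | 98036 
2  | Engineering | 86842 
3  | Legal       | 40388 
4  | Legal       | 44029 
5  | Finance     | 145033
6  | Finance     | 93919 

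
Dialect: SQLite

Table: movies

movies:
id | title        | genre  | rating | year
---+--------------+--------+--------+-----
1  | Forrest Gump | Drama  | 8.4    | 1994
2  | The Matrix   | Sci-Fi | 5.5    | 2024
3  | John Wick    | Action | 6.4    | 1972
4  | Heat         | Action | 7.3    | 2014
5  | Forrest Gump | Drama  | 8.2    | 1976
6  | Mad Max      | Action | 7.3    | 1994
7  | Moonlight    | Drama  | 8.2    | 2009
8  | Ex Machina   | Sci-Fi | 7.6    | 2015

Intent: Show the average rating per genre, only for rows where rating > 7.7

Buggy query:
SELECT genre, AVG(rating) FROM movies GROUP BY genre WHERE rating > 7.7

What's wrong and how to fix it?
Bug: WHERE cannot follow GROUP BY

Fix: Move the WHERE clause before GROUP BY

Corrected query:
SELECT genre, AVG(rating) FROM movies WHERE rating > 7.7 GROUP BY genre

Result:
genre | AVG(rating)
------+------------
Drama | 8.266667   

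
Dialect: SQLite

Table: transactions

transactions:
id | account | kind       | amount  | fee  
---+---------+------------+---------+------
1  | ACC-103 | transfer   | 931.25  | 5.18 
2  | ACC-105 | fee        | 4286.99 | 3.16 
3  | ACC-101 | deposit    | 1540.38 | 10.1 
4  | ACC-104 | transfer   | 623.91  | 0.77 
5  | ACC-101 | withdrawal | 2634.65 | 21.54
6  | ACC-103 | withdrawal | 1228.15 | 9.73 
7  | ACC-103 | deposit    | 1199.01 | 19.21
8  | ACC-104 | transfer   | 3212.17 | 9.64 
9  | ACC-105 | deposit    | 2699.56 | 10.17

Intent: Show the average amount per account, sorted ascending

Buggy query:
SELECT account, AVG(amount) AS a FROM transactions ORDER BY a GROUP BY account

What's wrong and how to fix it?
Bug: GROUP BY must precede ORDER BY

Fix: Reorder: SELECT … FROM … GROUP BY … ORDER BY …

Corrected query:
SELECT account, AVG(amount) AS a FROM transactions GROUP BY account ORDER BY a

Result:
account | a       
--------+---------
ACC-103 | 1119.47 
ACC-104 | 1918.04 
ACC-101 | 2087.515
ACC-105 | 3493.275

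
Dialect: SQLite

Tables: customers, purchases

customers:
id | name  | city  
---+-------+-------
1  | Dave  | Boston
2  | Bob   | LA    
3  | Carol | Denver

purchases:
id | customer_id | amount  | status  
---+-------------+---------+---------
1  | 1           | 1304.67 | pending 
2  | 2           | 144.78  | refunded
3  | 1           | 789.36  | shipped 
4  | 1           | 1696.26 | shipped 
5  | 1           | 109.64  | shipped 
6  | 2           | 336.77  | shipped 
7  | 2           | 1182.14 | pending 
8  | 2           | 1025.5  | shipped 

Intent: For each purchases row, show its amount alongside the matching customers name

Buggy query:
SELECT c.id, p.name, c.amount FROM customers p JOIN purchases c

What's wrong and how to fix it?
Bug: Missing join condition: each purchases row is matched to all customers rows instead of just its own

Fix: Add ON c.customer_id = p.id to the JOIN

Corrected query:
SELECT c.id, p.name, c.amount FROM customers p JOIN purchases c ON c.customer_id = p.id

Result:
id | name | amount 
---+------+--------
1  | Dave | 1304.67
2  | Bob  | 144.78 
3  | Dave | 789.36 
4  | Dave | 1696.26
5  | Dave | 109.64 
6  | Bob  | 336.77 
7  | Bob  | 1182.14
8  | Bob  | 1025.5 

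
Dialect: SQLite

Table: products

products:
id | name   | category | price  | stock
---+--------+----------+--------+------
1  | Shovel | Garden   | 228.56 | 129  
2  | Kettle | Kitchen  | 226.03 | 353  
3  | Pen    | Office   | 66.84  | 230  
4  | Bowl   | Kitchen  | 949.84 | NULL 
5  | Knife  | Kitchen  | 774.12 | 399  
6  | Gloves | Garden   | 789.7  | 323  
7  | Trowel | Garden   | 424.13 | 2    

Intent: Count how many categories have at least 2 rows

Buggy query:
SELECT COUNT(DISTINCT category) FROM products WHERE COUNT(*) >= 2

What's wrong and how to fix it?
Bug: WHERE filters individual rows, not groups, so a group-level COUNT is invalid there

Fix: Use a subquery that GROUPs and filters with HAVING, then count its rows

Corrected query:
SELECT COUNT(*) FROM (SELECT category FROM products GROUP BY category HAVING COUNT(*) >= 2)

Result:
COUNT(*)
--------
2       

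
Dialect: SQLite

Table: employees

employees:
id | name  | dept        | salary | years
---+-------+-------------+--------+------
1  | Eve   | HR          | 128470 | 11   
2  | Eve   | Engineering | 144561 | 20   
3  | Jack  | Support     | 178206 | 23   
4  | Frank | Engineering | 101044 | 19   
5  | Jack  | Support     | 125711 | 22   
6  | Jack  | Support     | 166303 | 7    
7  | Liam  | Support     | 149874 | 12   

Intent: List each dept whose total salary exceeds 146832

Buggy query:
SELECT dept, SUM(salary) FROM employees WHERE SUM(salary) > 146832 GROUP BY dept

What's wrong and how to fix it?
Bug: SUM(salary) is an aggregate, but WHERE filters rows before aggregation

Fix: Use HAVING (which filters groups after aggregation) instead of WHERE

Corrected query:
SELECT dept, SUM(salary) FROM employees GROUP BY dept HAVING SUM(salary) > 146832

Result:
dept        | SUM(salary)
------------+------------
Engineering | 245605     
Support     | 620094     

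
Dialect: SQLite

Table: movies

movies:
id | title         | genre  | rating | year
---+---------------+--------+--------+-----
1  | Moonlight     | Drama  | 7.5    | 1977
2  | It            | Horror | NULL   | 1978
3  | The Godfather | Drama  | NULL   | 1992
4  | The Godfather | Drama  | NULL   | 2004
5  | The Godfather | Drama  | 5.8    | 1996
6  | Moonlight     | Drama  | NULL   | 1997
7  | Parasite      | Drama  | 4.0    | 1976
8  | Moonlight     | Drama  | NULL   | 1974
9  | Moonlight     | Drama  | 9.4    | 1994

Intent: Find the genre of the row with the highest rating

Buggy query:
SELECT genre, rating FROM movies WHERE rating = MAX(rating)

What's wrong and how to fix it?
Bug: MAX(rating) is an aggregate and cannot be used directly in WHERE

Fix: Wrap MAX in a scalar subquery so WHERE compares against a single value

Corrected query:
SELECT genre, rating FROM movies WHERE rating = (SELECT MAX(rating) FROM movies)

Result:
genre | rating
------+-------
Drama | 9.4   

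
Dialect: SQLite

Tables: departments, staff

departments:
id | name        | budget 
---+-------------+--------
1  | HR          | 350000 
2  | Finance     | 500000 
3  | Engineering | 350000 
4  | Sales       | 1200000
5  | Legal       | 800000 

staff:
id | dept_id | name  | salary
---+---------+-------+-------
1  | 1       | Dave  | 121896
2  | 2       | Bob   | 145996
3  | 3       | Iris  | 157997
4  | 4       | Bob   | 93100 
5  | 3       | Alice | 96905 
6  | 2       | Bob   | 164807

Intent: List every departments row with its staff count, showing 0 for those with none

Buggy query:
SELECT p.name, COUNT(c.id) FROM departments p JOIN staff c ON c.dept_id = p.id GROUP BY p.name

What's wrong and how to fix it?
Bug: An inner join excludes parents with zero children

Fix: Switch to LEFT JOIN to retain unmatched parent rows

Corrected query:
SELECT p.name, COUNT(c.id) FROM departments p LEFT JOIN staff c ON c.dept_id = p.id GROUP BY p.name

Result:
name        | COUNT(c.id)
------------+------------
Engineering | 2          
Finance     | 2          
HR          | 1          
Legal       | 0          
Sales       | 1          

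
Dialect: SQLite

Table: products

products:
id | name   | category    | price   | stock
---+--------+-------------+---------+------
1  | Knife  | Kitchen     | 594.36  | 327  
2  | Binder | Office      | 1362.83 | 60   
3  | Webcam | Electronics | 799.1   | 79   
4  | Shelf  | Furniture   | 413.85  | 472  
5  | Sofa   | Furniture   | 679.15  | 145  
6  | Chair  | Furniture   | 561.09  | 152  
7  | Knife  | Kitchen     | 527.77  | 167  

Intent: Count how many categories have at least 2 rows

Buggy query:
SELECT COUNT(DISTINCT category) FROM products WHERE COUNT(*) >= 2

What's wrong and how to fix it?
Bug: COUNT(*) cannot appear in WHERE; the per-group count doesn't exist yet

Fix: Group first with HAVING COUNT(*) >= 2, then COUNT the resulting groups

Corrected query:
SELECT COUNT(*) FROM (SELECT category FROM products GROUP BY category HAVING COUNT(*) >= 2)

Result:
COUNT(*)
--------
2       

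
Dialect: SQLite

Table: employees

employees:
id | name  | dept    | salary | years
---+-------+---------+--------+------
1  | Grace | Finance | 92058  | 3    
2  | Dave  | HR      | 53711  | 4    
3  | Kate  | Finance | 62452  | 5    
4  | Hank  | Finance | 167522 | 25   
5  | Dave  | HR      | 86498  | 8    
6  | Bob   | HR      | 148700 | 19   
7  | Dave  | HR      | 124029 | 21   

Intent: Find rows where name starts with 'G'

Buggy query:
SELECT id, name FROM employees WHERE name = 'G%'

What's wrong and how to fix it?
Bug: Wildcards only work with LIKE; '=' treats '%' as a literal character

Fix: Replace '=' with LIKE so 'G%' is treated as a pattern

Corrected query:
SELECT id, name FROM employees WHERE name LIKE 'G%'

Result:
id | name 
---+------
1  | Grace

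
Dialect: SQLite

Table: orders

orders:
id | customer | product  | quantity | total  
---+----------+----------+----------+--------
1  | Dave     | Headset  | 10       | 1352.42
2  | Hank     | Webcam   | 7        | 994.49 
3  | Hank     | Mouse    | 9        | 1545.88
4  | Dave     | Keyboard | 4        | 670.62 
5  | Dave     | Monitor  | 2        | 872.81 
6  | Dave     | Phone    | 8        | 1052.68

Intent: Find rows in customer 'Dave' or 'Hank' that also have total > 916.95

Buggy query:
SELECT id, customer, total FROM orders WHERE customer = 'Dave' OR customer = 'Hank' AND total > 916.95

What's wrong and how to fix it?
Bug: AND binds tighter than OR, so this parses as customer = 'Dave' OR (customer = 'Hank' AND total > 916.95)

Fix: Group the OR with parentheses (or use IN), then AND the threshold

Corrected query:
SELECT id, customer, total FROM orders WHERE (customer = 'Dave' OR customer = 'Hank') AND total > 916.95

Result:
id | customer | total  
---+----------+--------
1  | Dave     | 1352.42
2  | Hank     | 994.49 
3  | Hank     | 1545.88
6  | Dave     | 1052.68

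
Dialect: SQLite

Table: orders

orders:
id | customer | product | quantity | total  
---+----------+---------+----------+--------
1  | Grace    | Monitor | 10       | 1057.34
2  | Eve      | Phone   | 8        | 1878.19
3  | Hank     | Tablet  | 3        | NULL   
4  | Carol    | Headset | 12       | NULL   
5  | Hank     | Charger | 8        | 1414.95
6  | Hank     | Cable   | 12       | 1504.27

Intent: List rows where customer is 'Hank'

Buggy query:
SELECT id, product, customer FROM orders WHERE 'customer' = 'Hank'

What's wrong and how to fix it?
Bug: 'customer' in single quotes is a string literal, not the column; the comparison is literal-vs-literal and never true

Fix: Reference the column as customer without single quotes

Corrected query:
SELECT id, product, customer FROM orders WHERE customer = 'Hank'

Result:
id | product | customer
---+---------+---------
3  | Tablet  | Hank    
5  | Charger | Hank    
6  | Cable   | Hank    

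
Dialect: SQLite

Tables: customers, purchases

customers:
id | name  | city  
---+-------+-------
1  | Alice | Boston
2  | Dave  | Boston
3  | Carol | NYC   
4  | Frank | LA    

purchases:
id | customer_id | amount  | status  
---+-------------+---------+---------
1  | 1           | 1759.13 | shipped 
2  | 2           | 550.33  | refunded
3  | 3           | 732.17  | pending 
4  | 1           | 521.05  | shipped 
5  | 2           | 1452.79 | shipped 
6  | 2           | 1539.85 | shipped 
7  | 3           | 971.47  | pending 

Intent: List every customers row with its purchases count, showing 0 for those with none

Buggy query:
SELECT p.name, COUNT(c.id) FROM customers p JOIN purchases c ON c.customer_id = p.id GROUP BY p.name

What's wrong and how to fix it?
Bug: An inner join excludes parents with zero children

Fix: Use LEFT JOIN so parents without children still appear (COUNT(c.id) gives 0)

Corrected query:
SELECT p.name, COUNT(c.id) FROM customers p LEFT JOIN purchases c ON c.customer_id = p.id GROUP BY p.name

Result:
name  | COUNT(c.id)
------+------------
Alice | 2          
Carol | 2          
Dave  | 3          
Frank | 0          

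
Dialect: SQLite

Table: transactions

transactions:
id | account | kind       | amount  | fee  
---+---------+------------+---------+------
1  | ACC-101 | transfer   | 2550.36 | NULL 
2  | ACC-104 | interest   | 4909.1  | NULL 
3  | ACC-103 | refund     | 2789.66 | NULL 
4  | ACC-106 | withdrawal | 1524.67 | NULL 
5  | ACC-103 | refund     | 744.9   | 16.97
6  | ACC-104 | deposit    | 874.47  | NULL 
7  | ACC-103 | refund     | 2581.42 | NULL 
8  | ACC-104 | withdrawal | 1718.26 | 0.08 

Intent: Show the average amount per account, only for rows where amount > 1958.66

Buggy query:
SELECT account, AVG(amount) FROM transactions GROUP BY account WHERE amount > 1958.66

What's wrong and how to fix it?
Bug: WHERE cannot follow GROUP BY

Fix: Move the WHERE clause before GROUP BY

Corrected query:
SELECT account, AVG(amount) FROM transactions WHERE amount > 1958.66 GROUP BY account

Result:
account | AVG(amount)
--------+------------
ACC-101 | 2550.36    
ACC-103 | 2685.54    
ACC-104 | 4909.1     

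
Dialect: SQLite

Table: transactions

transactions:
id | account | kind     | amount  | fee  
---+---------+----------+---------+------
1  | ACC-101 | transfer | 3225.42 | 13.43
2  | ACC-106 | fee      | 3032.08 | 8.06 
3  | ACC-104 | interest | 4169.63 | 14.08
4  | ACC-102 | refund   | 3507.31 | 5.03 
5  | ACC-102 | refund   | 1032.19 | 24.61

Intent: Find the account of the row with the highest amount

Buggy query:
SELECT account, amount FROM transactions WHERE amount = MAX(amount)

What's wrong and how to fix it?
Bug: MAX(amount) is an aggregate and cannot be used directly in WHERE

Fix: Wrap MAX in a scalar subquery so WHERE compares against a single value

Corrected query:
SELECT account, amount FROM transactions WHERE amount = (SELECT MAX(amount) FROM transactions)

Result:
account | amount 
--------+--------
ACC-104 | 4169.63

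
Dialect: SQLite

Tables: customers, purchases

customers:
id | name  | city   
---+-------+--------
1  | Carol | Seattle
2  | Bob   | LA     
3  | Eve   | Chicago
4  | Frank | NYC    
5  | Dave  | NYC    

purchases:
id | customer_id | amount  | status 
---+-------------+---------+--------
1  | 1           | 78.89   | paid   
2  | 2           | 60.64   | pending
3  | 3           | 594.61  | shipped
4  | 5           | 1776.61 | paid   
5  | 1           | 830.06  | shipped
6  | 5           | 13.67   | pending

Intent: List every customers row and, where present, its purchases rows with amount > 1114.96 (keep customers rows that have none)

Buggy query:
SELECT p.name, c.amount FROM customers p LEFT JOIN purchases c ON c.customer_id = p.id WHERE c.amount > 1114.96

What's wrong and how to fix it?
Bug: Filtering c.amount in WHERE discards the NULL rows produced by LEFT JOIN, turning it into an inner join

Fix: Put 'c.amount > 1114.96' in the JOIN's ON clause instead of WHERE

Corrected query:
SELECT p.name, c.amount FROM customers p LEFT JOIN purchases c ON c.customer_id = p.id AND c.amount > 1114.96

Result:
name  | amount 
------+--------
Carol | NULL   
Bob   | NULL   
Eve   | NULL   
Frank | NULL   
Dave  | 1776.61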